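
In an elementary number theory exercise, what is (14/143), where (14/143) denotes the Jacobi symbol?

1

Factor out 2: 14 = 2·7. Since 143 ≡ 7 (mod 8), (2/143) = +1. Now have (7/143).
Both 7 ≡ 3 and 143 ≡ 3 (mod 4), so reciprocity gives (7/143) = -(143/7). Reduce: 143 ≡ 3 (mod 7). Now have -(3/7).
Both 3 ≡ 3 and 7 ≡ 3 (mod 4), so reciprocity gives (3/7) = -(7/3). Reduce: 7 ≡ 1 (mod 3). Now have (1/3).
(1/3) = 1. Collecting the sign factors: 1.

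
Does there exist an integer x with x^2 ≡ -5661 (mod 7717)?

yes

Pull out -1: (-5661/7717) = (-1/7717)·(5661/7717). Since 7717 ≡ 1 (mod 4), (-1/7717) = +1. Now have (5661/7717).
5661 ≡ 1 (mod 4), so quadratic reciprocity gives (5661/7717) = (7717/5661). Reduce: 7717 ≡ 2056 (mod 5661). Now have (2056/5661).
Factor out 2: 2056 = 2^3·257. Since 5661 ≡ 5 (mod 8), (2/5661) = -1, and (2/5661)^3 = -1. Now have -(257/5661).
257 ≡ 1 (mod 4), so quadratic reciprocity gives (257/5661) = (5661/257). Reduce: 5661 ≡ 7 (mod 257). Now have -(7/257).
257 ≡ 1 (mod 4), so quadratic reciprocity gives (7/257) = (257/7). Reduce: 257 ≡ 5 (mod 7). Now have -(5/7).
5 ≡ 1 (mod 4), so quadratic reciprocity gives (5/7) = (7/5). Reduce: 7 ≡ 2 (mod 5). Now have -(2/5).
Factor out 2: 2 = 2. Since 5 ≡ 5 (mod 8), (2/5) = -1. Now have (1/5).
(1/5) = 1. Collecting the sign factors: 1.
(-5661/7717) = 1, and 7717 is prime, so -5661 is a quadratic residue mod 7717.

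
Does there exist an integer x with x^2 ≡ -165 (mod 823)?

(-165|823)
  = -(165|823)    [823 ≡ 3 mod 4 ⇒ (-1|823) = -1]
  = -(823|165)    [QR: 165 ≡ 1 mod 4, sign kept]
  = -(163|165)    [823 ≡ 163 mod 165]
  = -(165|163)    [QR: 165 ≡ 1 mod 4, sign kept]
  = -(2|163)    [165 ≡ 2 mod 163]
  = (1|163)    [163 ≡ 3 mod 8 ⇒ (2|163) = -1]
  = 1    [(1|163) = 1]
(-165|823) = 1, and 823 is prime, so -165 is a quadratic residue mod 823.

yes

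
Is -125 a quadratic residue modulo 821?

Pull out -1: (-125/821) = (-1/821)·(125/821). Since 821 ≡ 1 (mod 4), (-1/821) = +1. Now have (125/821).
125 ≡ 1 (mod 4), so quadratic reciprocity gives (125/821) = (821/125). Reduce: 821 ≡ 71 (mod 125). Now have (71/125).
125 ≡ 1 (mod 4), so quadratic reciprocity gives (71/125) = (125/71). Reduce: 125 ≡ 54 (mod 71). Now have (54/71).
Factor out 2: 54 = 2·27. Since 71 ≡ 7 (mod 8), (2/71) = +1. Now have (27/71).
Both 27 ≡ 3 and 71 ≡ 3 (mod 4), so reciprocity gives (27/71) = -(71/27). Reduce: 71 ≡ 17 (mod 27). Now have -(17/27).
17 ≡ 1 (mod 4), so quadratic reciprocity gives (17/27) = (27/17). Reduce: 27 ≡ 10 (mod 17). Now have -(10/17).
Factor out 2: 10 = 2·5. Since 17 ≡ 1 (mod 8), (2/17) = +1. Now have -(5/17).
5 ≡ 1 (mod 4), so quadratic reciprocity gives (5/17) = (17/5). Reduce: 17 ≡ 2 (mod 5). Now have -(2/5).
Factor out 2: 2 = 2. Since 5 ≡ 5 (mod 8), (2/5) = -1. Now have (1/5).
(1/5) = 1. Collecting the sign factors: 1.
The Legendre symbol is 1, so x^2 ≡ -125 (mod 821) has solution.

yes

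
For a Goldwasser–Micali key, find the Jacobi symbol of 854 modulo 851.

1

(854/851)
  = (3/851)    [854 ≡ 3 mod 851]
  = -(851/3)    [QR: both ≡ 3 mod 4, sign flips]
  = -(2/3)    [851 ≡ 2 mod 3]
  = (1/3)    [3 ≡ 3 mod 8 ⇒ (2/3) = -1]
  = 1    [(1/3) = 1]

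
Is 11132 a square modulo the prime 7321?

no

(11132/7321)
  = (3811/7321)    [11132 ≡ 3811 mod 7321]
  = (7321/3811)    [QR: 7321 ≡ 1 mod 4, sign kept]
  = (3510/3811)    [7321 ≡ 3510 mod 3811]
  = -(1755/3811)    [3811 ≡ 3 mod 8 ⇒ (2/3811) = -1]
  = (3811/1755)    [QR: both ≡ 3 mod 4, sign flips]
  = (301/1755)    [3811 ≡ 301 mod 1755]
  = (1755/301)    [QR: 301 ≡ 1 mod 4, sign kept]
  = (250/301)    [1755 ≡ 250 mod 301]
  = -(125/301)    [301 ≡ 5 mod 8 ⇒ (2/301) = -1]
  = -(301/125)    [QR: 125 ≡ 1 mod 4, sign kept]
  = -(51/125)    [301 ≡ 51 mod 125]
  = -(125/51)    [QR: 125 ≡ 1 mod 4, sign kept]
  = -(23/51)    [125 ≡ 23 mod 51]
  = (51/23)    [QR: both ≡ 3 mod 4, sign flips]
  = (5/23)    [51 ≡ 5 mod 23]
  = (23/5)    [QR: 5 ≡ 1 mod 4, sign kept]
  = (3/5)    [23 ≡ 3 mod 5]
  = (5/3)    [QR: 5 ≡ 1 mod 4, sign kept]
  = (2/3)    [5 ≡ 2 mod 3]
  = -(1/3)    [3 ≡ 3 mod 8 ⇒ (2/3) = -1]
  = -1    [(1/3) = 1]
(11132/7321) = -1, and 7321 is prime, so 11132 is not a quadratic residue mod 7321.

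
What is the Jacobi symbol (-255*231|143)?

0

By multiplicativity, (-255·231|143) = (-255|143)·(231|143).
First factor (-255|143):
Reduce the numerator: -255 ≡ 31 (mod 143), so (-255|143) = (31|143).
Both 31 ≡ 3 and 143 ≡ 3 (mod 4), so reciprocity gives (31|143) = -(143|31). Reduce: 143 ≡ 19 (mod 31). Now have -(19|31).
Both 19 ≡ 3 and 31 ≡ 3 (mod 4), so reciprocity gives (19|31) = -(31|19). Reduce: 31 ≡ 12 (mod 19). Now have (12|19).
Factor out 2: 12 = 2^2·3. Since 19 ≡ 3 (mod 8), (2|19) = -1, and (2|19)^2 = +1. Now have (3|19).
Both 3 ≡ 3 and 19 ≡ 3 (mod 4), so reciprocity gives (3|19) = -(19|3). Reduce: 19 ≡ 1 (mod 3). Now have -(1|3).
(1|3) = 1. Collecting the sign factors: -1.
Second factor (231|143):
Reduce the numerator: 231 ≡ 88 (mod 143), so (231|143) = (88|143).
Factor out 2: 88 = 2^3·11. Since 143 ≡ 7 (mod 8), (2|143) = +1, and (2|143)^3 = +1. Now have (11|143).
Both 11 ≡ 3 and 143 ≡ 3 (mod 4), so reciprocity gives (11|143) = -(143|11). Reduce: 143 ≡ 0 (mod 11). Now have -(0|11).
The numerator is now 0 with denominator 11 > 1: the symbol is 0.
Product: (-1)·(0) = 0.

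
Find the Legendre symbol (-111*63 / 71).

1

By multiplicativity, (-111·63 / 71) = (-111 / 71)·(63 / 71).
First factor (-111 / 71):
Pull out -1: (-111 / 71) = (-1 / 71)·(111 / 71). Since 71 ≡ 3 (mod 4), (-1 / 71) = -1. Now have -(111 / 71).
Reduce the numerator: 111 ≡ 40 (mod 71), so (111 / 71) = (40 / 71).
Factor out 2: 40 = 2^3·5. Since 71 ≡ 7 (mod 8), (2 / 71) = +1, and (2 / 71)^3 = +1. Now have -(5 / 71).
5 ≡ 1 (mod 4), so quadratic reciprocity gives (5 / 71) = (71 / 5). Reduce: 71 ≡ 1 (mod 5). Now have -(1 / 5).
(1 / 5) = 1. Collecting the sign factors: -1.
Second factor (63 / 71):
Both 63 ≡ 3 and 71 ≡ 3 (mod 4), so reciprocity gives (63 / 71) = -(71 / 63). Reduce: 71 ≡ 8 (mod 63). Now have -(8 / 63).
Factor out 2: 8 = 2^3. Since 63 ≡ 7 (mod 8), (2 / 63) = +1, and (2 / 63)^3 = +1. Now have -(1 / 63).
(1 / 63) = 1. Collecting the sign factors: -1.
Product: (-1)·(-1) = 1.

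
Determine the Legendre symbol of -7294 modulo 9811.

-1

Reduce the numerator: -7294 ≡ 2517 (mod 9811), so (-7294/9811) = (2517/9811).
2517 ≡ 1 (mod 4), so quadratic reciprocity gives (2517/9811) = (9811/2517). Reduce: 9811 ≡ 2260 (mod 2517). Now have (2260/2517).
Factor out 2: 2260 = 2^2·565. Since 2517 ≡ 5 (mod 8), (2/2517) = -1, and (2/2517)^2 = +1. Now have (565/2517).
565 ≡ 1 (mod 4), so quadratic reciprocity gives (565/2517) = (2517/565). Reduce: 2517 ≡ 257 (mod 565). Now have (257/565).
257 ≡ 1 (mod 4), so quadratic reciprocity gives (257/565) = (565/257). Reduce: 565 ≡ 51 (mod 257). Now have (51/257).
257 ≡ 1 (mod 4), so quadratic reciprocity gives (51/257) = (257/51). Reduce: 257 ≡ 2 (mod 51). Now have (2/51).
Factor out 2: 2 = 2. Since 51 ≡ 3 (mod 8), (2/51) = -1. Now have -(1/51).
(1/51) = 1. Collecting the sign factors: -1.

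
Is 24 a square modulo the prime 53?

(24/53)
  = -(3/53)    [53 ≡ 5 mod 8 ⇒ (2/53)^3 = -1]
  = -(53/3)    [QR: 53 ≡ 1 mod 4, sign kept]
  = -(2/3)    [53 ≡ 2 mod 3]
  = (1/3)    [3 ≡ 3 mod 8 ⇒ (2/3) = -1]
  = 1    [(1/3) = 1]
(24/53) = 1, and 53 is prime, so 24 is a quadratic residue mod 53.

yes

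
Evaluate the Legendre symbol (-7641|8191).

Pull out -1: (-7641|8191) = (-1|8191)·(7641|8191). Since 8191 ≡ 3 (mod 4), (-1|8191) = -1. Now have -(7641|8191).
7641 ≡ 1 (mod 4), so quadratic reciprocity gives (7641|8191) = (8191|7641). Reduce: 8191 ≡ 550 (mod 7641). Now have -(550|7641).
Factor out 2: 550 = 2·275. Since 7641 ≡ 1 (mod 8), (2|7641) = +1. Now have -(275|7641).
7641 ≡ 1 (mod 4), so quadratic reciprocity gives (275|7641) = (7641|275). Reduce: 7641 ≡ 216 (mod 275). Now have -(216|275).
Factor out 2: 216 = 2^3·27. Since 275 ≡ 3 (mod 8), (2|275) = -1, and (2|275)^3 = -1. Now have (27|275).
Both 27 ≡ 3 and 275 ≡ 3 (mod 4), so reciprocity gives (27|275) = -(275|27). Reduce: 275 ≡ 5 (mod 27). Now have -(5|27).
5 ≡ 1 (mod 4), so quadratic reciprocity gives (5|27) = (27|5). Reduce: 27 ≡ 2 (mod 5). Now have -(2|5).
Factor out 2: 2 = 2. Since 5 ≡ 5 (mod 8), (2|5) = -1. Now have (1|5).
(1|5) = 1. Collecting the sign factors: 1.

1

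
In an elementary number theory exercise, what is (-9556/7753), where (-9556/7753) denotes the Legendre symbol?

1

(-9556/7753)
  = (5950/7753)    [-9556 ≡ 5950 mod 7753]
  = (2975/7753)    [7753 ≡ 1 mod 8 ⇒ (2/7753) = +1]
  = (7753/2975)    [QR: 7753 ≡ 1 mod 4, sign kept]
  = (1803/2975)    [7753 ≡ 1803 mod 2975]
  = -(2975/1803)    [QR: both ≡ 3 mod 4, sign flips]
  = -(1172/1803)    [2975 ≡ 1172 mod 1803]
  = -(293/1803)    [1803 ≡ 3 mod 8 ⇒ (2/1803)^2 = +1]
  = -(1803/293)    [QR: 293 ≡ 1 mod 4, sign kept]
  = -(45/293)    [1803 ≡ 45 mod 293]
  = -(293/45)    [QR: 45 ≡ 1 mod 4, sign kept]
  = -(23/45)    [293 ≡ 23 mod 45]
  = -(45/23)    [QR: 45 ≡ 1 mod 4, sign kept]
  = -(22/23)    [45 ≡ 22 mod 23]
  = -(11/23)    [23 ≡ 7 mod 8 ⇒ (2/23) = +1]
  = (23/11)    [QR: both ≡ 3 mod 4, sign flips]
  = (1/11)    [23 ≡ 1 mod 11]
  = 1    [(1/11) = 1]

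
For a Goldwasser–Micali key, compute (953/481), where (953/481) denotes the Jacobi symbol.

Reduce the numerator: 953 ≡ 472 (mod 481), so (953/481) = (472/481).
Factor out 2: 472 = 2^3·59. Since 481 ≡ 1 (mod 8), (2/481) = +1, and (2/481)^3 = +1. Now have (59/481).
481 ≡ 1 (mod 4), so quadratic reciprocity gives (59/481) = (481/59). Reduce: 481 ≡ 9 (mod 59). Now have (9/59).
9 ≡ 1 (mod 4), so quadratic reciprocity gives (9/59) = (59/9). Reduce: 59 ≡ 5 (mod 9). Now have (5/9).
5 ≡ 1 (mod 4), so quadratic reciprocity gives (5/9) = (9/5). Reduce: 9 ≡ 4 (mod 5). Now have (4/5).
Factor out 2: 4 = 2^2. Since 5 ≡ 5 (mod 8), (2/5) = -1, and (2/5)^2 = +1. Now have (1/5).
(1/5) = 1. Collecting the sign factors: 1.

1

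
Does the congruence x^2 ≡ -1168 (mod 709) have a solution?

(-1168/709)
  = (250/709)    [-1168 ≡ 250 mod 709]
  = -(125/709)    [709 ≡ 5 mod 8 ⇒ (2/709) = -1]
  = -(709/125)    [QR: 125 ≡ 1 mod 4, sign kept]
  = -(84/125)    [709 ≡ 84 mod 125]
  = -(21/125)    [125 ≡ 5 mod 8 ⇒ (2/125)^2 = +1]
  = -(125/21)    [QR: 21 ≡ 1 mod 4, sign kept]
  = -(20/21)    [125 ≡ 20 mod 21]
  = -(5/21)    [21 ≡ 5 mod 8 ⇒ (2/21)^2 = +1]
  = -(21/5)    [QR: 5 ≡ 1 mod 4, sign kept]
  = -(1/5)    [21 ≡ 1 mod 5]
  = -1    [(1/5) = 1]
The Legendre symbol is -1, so x^2 ≡ -1168 (mod 709) has no solution.

no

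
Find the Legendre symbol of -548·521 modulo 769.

By multiplicativity, (-548·521 / 769) = (-548 / 769)·(521 / 769).
First factor (-548 / 769):
Reduce the numerator: -548 ≡ 221 (mod 769), so (-548 / 769) = (221 / 769).
221 ≡ 1 (mod 4), so quadratic reciprocity gives (221 / 769) = (769 / 221). Reduce: 769 ≡ 106 (mod 221). Now have (106 / 221).
Factor out 2: 106 = 2·53. Since 221 ≡ 5 (mod 8), (2 / 221) = -1. Now have -(53 / 221).
53 ≡ 1 (mod 4), so quadratic reciprocity gives (53 / 221) = (221 / 53). Reduce: 221 ≡ 9 (mod 53). Now have -(9 / 53).
9 ≡ 1 (mod 4), so quadratic reciprocity gives (9 / 53) = (53 / 9). Reduce: 53 ≡ 8 (mod 9). Now have -(8 / 9).
Factor out 2: 8 = 2^3. Since 9 ≡ 1 (mod 8), (2 / 9) = +1, and (2 / 9)^3 = +1. Now have -(1 / 9).
(1 / 9) = 1. Collecting the sign factors: -1.
Second factor (521 / 769):
521 ≡ 1 (mod 4), so quadratic reciprocity gives (521 / 769) = (769 / 521). Reduce: 769 ≡ 248 (mod 521). Now have (248 / 521).
Factor out 2: 248 = 2^3·31. Since 521 ≡ 1 (mod 8), (2 / 521) = +1, and (2 / 521)^3 = +1. Now have (31 / 521).
521 ≡ 1 (mod 4), so quadratic reciprocity gives (31 / 521) = (521 / 31). Reduce: 521 ≡ 25 (mod 31). Now have (25 / 31).
25 ≡ 1 (mod 4), so quadratic reciprocity gives (25 / 31) = (31 / 25). Reduce: 31 ≡ 6 (mod 25). Now have (6 / 25).
Factor out 2: 6 = 2·3. Since 25 ≡ 1 (mod 8), (2 / 25) = +1. Now have (3 / 25).
25 ≡ 1 (mod 4), so quadratic reciprocity gives (3 / 25) = (25 / 3). Reduce: 25 ≡ 1 (mod 3). Now have (1 / 3).
(1 / 3) = 1. Collecting the sign factors: 1.
Product: (-1)·(1) = -1.

-1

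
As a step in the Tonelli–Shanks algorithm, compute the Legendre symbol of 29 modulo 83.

(29|83)
  = (83|29)    [QR: 29 ≡ 1 mod 4, sign kept]
  = (25|29)    [83 ≡ 25 mod 29]
  = (29|25)    [QR: 25 ≡ 1 mod 4, sign kept]
  = (4|25)    [29 ≡ 4 mod 25]
  = (1|25)    [25 ≡ 1 mod 8 ⇒ (2|25)^2 = +1]
  = 1    [(1|25) = 1]

1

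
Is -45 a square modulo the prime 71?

no

Reduce the numerator: -45 ≡ 26 (mod 71), so (-45/71) = (26/71).
Factor out 2: 26 = 2·13. Since 71 ≡ 7 (mod 8), (2/71) = +1. Now have (13/71).
13 ≡ 1 (mod 4), so quadratic reciprocity gives (13/71) = (71/13). Reduce: 71 ≡ 6 (mod 13). Now have (6/13).
Factor out 2: 6 = 2·3. Since 13 ≡ 5 (mod 8), (2/13) = -1. Now have -(3/13).
13 ≡ 1 (mod 4), so quadratic reciprocity gives (3/13) = (13/3). Reduce: 13 ≡ 1 (mod 3). Now have -(1/3).
(1/3) = 1. Collecting the sign factors: -1.
The Legendre symbol is -1, so x^2 ≡ -45 (mod 71) has no solution.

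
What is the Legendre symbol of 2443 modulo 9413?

1

(2443/9413)
  = (9413/2443)    [QR: 9413 ≡ 1 mod 4, sign kept]
  = (2084/2443)    [9413 ≡ 2084 mod 2443]
  = (521/2443)    [2443 ≡ 3 mod 8 ⇒ (2/2443)^2 = +1]
  = (2443/521)    [QR: 521 ≡ 1 mod 4, sign kept]
  = (359/521)    [2443 ≡ 359 mod 521]
  = (521/359)    [QR: 521 ≡ 1 mod 4, sign kept]
  = (162/359)    [521 ≡ 162 mod 359]
  = (81/359)    [359 ≡ 7 mod 8 ⇒ (2/359) = +1]
  = (359/81)    [QR: 81 ≡ 1 mod 4, sign kept]
  = (35/81)    [359 ≡ 35 mod 81]
  = (81/35)    [QR: 81 ≡ 1 mod 4, sign kept]
  = (11/35)    [81 ≡ 11 mod 35]
  = -(35/11)    [QR: both ≡ 3 mod 4, sign flips]
  = -(2/11)    [35 ≡ 2 mod 11]
  = (1/11)    [11 ≡ 3 mod 8 ⇒ (2/11) = -1]
  = 1    [(1/11) = 1]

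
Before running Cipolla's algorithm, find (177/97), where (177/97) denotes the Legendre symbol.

(177/97)
  = (80/97)    [177 ≡ 80 mod 97]
  = (5/97)    [97 ≡ 1 mod 8 ⇒ (2/97)^4 = +1]
  = (97/5)    [QR: 5 ≡ 1 mod 4, sign kept]
  = (2/5)    [97 ≡ 2 mod 5]
  = -(1/5)    [5 ≡ 5 mod 8 ⇒ (2/5) = -1]
  = -1    [(1/5) = 1]

-1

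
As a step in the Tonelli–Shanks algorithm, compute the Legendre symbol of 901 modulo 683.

-1

(901|683)
  = (218|683)    [901 ≡ 218 mod 683]
  = -(109|683)    [683 ≡ 3 mod 8 ⇒ (2|683) = -1]
  = -(683|109)    [QR: 109 ≡ 1 mod 4, sign kept]
  = -(29|109)    [683 ≡ 29 mod 109]
  = -(109|29)    [QR: 29 ≡ 1 mod 4, sign kept]
  = -(22|29)    [109 ≡ 22 mod 29]
  = (11|29)    [29 ≡ 5 mod 8 ⇒ (2|29) = -1]
  = (29|11)    [QR: 29 ≡ 1 mod 4, sign kept]
  = (7|11)    [29 ≡ 7 mod 11]
  = -(11|7)    [QR: both ≡ 3 mod 4, sign flips]
  = -(4|7)    [11 ≡ 4 mod 7]
  = -(1|7)    [7 ≡ 7 mod 8 ⇒ (2|7)^2 = +1]
  = -1    [(1|7) = 1]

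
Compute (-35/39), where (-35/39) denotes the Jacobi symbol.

(-35/39)
  = -(35/39)    [39 ≡ 3 mod 4 ⇒ (-1/39) = -1]
  = (39/35)    [QR: both ≡ 3 mod 4, sign flips]
  = (4/35)    [39 ≡ 4 mod 35]
  = (1/35)    [35 ≡ 3 mod 8 ⇒ (2/35)^2 = +1]
  = 1    [(1/35) = 1]

1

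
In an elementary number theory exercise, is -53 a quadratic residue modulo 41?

(-53/41)
  = (29/41)    [-53 ≡ 29 mod 41]
  = (41/29)    [QR: 29 ≡ 1 mod 4, sign kept]
  = (12/29)    [41 ≡ 12 mod 29]
  = (3/29)    [29 ≡ 5 mod 8 ⇒ (2/29)^2 = +1]
  = (29/3)    [QR: 29 ≡ 1 mod 4, sign kept]
  = (2/3)    [29 ≡ 2 mod 3]
  = -(1/3)    [3 ≡ 3 mod 8 ⇒ (2/3) = -1]
  = -1    [(1/3) = 1]
The Legendre symbol is -1, so x^2 ≡ -53 (mod 41) has no solution.

no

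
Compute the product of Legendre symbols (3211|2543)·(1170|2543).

-1

By multiplicativity, (3211·1170|2543) = (3211|2543)·(1170|2543).
First factor (3211|2543):
(3211|2543)
  = (668|2543)    [3211 ≡ 668 mod 2543]
  = (167|2543)    [2543 ≡ 7 mod 8 ⇒ (2|2543)^2 = +1]
  = -(2543|167)    [QR: both ≡ 3 mod 4, sign flips]
  = -(38|167)    [2543 ≡ 38 mod 167]
  = -(19|167)    [167 ≡ 7 mod 8 ⇒ (2|167) = +1]
  = (167|19)    [QR: both ≡ 3 mod 4, sign flips]
  = (15|19)    [167 ≡ 15 mod 19]
  = -(19|15)    [QR: both ≡ 3 mod 4, sign flips]
  = -(4|15)    [19 ≡ 4 mod 15]
  = -(1|15)    [15 ≡ 7 mod 8 ⇒ (2|15)^2 = +1]
  = -1    [(1|15) = 1]
Second factor (1170|2543):
(1170|2543)
  = (585|2543)    [2543 ≡ 7 mod 8 ⇒ (2|2543) = +1]
  = (2543|585)    [QR: 585 ≡ 1 mod 4, sign kept]
  = (203|585)    [2543 ≡ 203 mod 585]
  = (585|203)    [QR: 585 ≡ 1 mod 4, sign kept]
  = (179|203)    [585 ≡ 179 mod 203]
  = -(203|179)    [QR: both ≡ 3 mod 4, sign flips]
  = -(24|179)    [203 ≡ 24 mod 179]
  = (3|179)    [179 ≡ 3 mod 8 ⇒ (2|179)^3 = -1]
  = -(179|3)    [QR: both ≡ 3 mod 4, sign flips]
  = -(2|3)    [179 ≡ 2 mod 3]
  = (1|3)    [3 ≡ 3 mod 8 ⇒ (2|3) = -1]
  = 1    [(1|3) = 1]
Product: (-1)·(1) = -1.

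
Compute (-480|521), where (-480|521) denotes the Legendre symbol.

-1

(-480|521)
  = (41|521)    [-480 ≡ 41 mod 521]
  = (521|41)    [QR: 41 ≡ 1 mod 4, sign kept]
  = (29|41)    [521 ≡ 29 mod 41]
  = (41|29)    [QR: 29 ≡ 1 mod 4, sign kept]
  = (12|29)    [41 ≡ 12 mod 29]
  = (3|29)    [29 ≡ 5 mod 8 ⇒ (2|29)^2 = +1]
  = (29|3)    [QR: 29 ≡ 1 mod 4, sign kept]
  = (2|3)    [29 ≡ 2 mod 3]
  = -(1|3)    [3 ≡ 3 mod 8 ⇒ (2|3) = -1]
  = -1    [(1|3) = 1]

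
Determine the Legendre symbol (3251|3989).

1

3989 ≡ 1 (mod 4), so quadratic reciprocity gives (3251|3989) = (3989|3251). Reduce: 3989 ≡ 738 (mod 3251). Now have (738|3251).
Factor out 2: 738 = 2·369. Since 3251 ≡ 3 (mod 8), (2|3251) = -1. Now have -(369|3251).
369 ≡ 1 (mod 4), so quadratic reciprocity gives (369|3251) = (3251|369). Reduce: 3251 ≡ 299 (mod 369). Now have -(299|369).
369 ≡ 1 (mod 4), so quadratic reciprocity gives (299|369) = (369|299). Reduce: 369 ≡ 70 (mod 299). Now have -(70|299).
Factor out 2: 70 = 2·35. Since 299 ≡ 3 (mod 8), (2|299) = -1. Now have (35|299).
Both 35 ≡ 3 and 299 ≡ 3 (mod 4), so reciprocity gives (35|299) = -(299|35). Reduce: 299 ≡ 19 (mod 35). Now have -(19|35).
Both 19 ≡ 3 and 35 ≡ 3 (mod 4), so reciprocity gives (19|35) = -(35|19). Reduce: 35 ≡ 16 (mod 19). Now have (16|19).
Factor out 2: 16 = 2^4. Since 19 ≡ 3 (mod 8), (2|19) = -1, and (2|19)^4 = +1. Now have (1|19).
(1|19) = 1. Collecting the sign factors: 1.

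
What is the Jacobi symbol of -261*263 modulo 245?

By multiplicativity, (-261·263/245) = (-261/245)·(263/245).
First factor (-261/245):
Pull out -1: (-261/245) = (-1/245)·(261/245). Since 245 ≡ 1 (mod 4), (-1/245) = +1. Now have (261/245).
Reduce the numerator: 261 ≡ 16 (mod 245), so (261/245) = (16/245).
Factor out 2: 16 = 2^4. Since 245 ≡ 5 (mod 8), (2/245) = -1, and (2/245)^4 = +1. Now have (1/245).
(1/245) = 1. Collecting the sign factors: 1.
Second factor (263/245):
Reduce the numerator: 263 ≡ 18 (mod 245), so (263/245) = (18/245).
Factor out 2: 18 = 2·9. Since 245 ≡ 5 (mod 8), (2/245) = -1. Now have -(9/245).
9 ≡ 1 (mod 4), so quadratic reciprocity gives (9/245) = (245/9). Reduce: 245 ≡ 2 (mod 9). Now have -(2/9).
Factor out 2: 2 = 2. Since 9 ≡ 1 (mod 8), (2/9) = +1. Now have -(1/9).
(1/9) = 1. Collecting the sign factors: -1.
Product: (1)·(-1) = -1.

-1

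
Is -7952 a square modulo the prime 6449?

no

Reduce the numerator: -7952 ≡ 4946 (mod 6449), so (-7952/6449) = (4946/6449).
Factor out 2: 4946 = 2·2473. Since 6449 ≡ 1 (mod 8), (2/6449) = +1. Now have (2473/6449).
2473 ≡ 1 (mod 4), so quadratic reciprocity gives (2473/6449) = (6449/2473). Reduce: 6449 ≡ 1503 (mod 2473). Now have (1503/2473).
2473 ≡ 1 (mod 4), so quadratic reciprocity gives (1503/2473) = (2473/1503). Reduce: 2473 ≡ 970 (mod 1503). Now have (970/1503).
Factor out 2: 970 = 2·485. Since 1503 ≡ 7 (mod 8), (2/1503) = +1. Now have (485/1503).
485 ≡ 1 (mod 4), so quadratic reciprocity gives (485/1503) = (1503/485). Reduce: 1503 ≡ 48 (mod 485). Now have (48/485).
Factor out 2: 48 = 2^4·3. Since 485 ≡ 5 (mod 8), (2/485) = -1, and (2/485)^4 = +1. Now have (3/485).
485 ≡ 1 (mod 4), so quadratic reciprocity gives (3/485) = (485/3). Reduce: 485 ≡ 2 (mod 3). Now have (2/3).
Factor out 2: 2 = 2. Since 3 ≡ 3 (mod 8), (2/3) = -1. Now have -(1/3).
(1/3) = 1. Collecting the sign factors: -1.
The Legendre symbol is -1, so x^2 ≡ -7952 (mod 6449) has no solution.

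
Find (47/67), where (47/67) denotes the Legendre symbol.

(47/67)
  = -(67/47)    [QR: both ≡ 3 mod 4, sign flips]
  = -(20/47)    [67 ≡ 20 mod 47]
  = -(5/47)    [47 ≡ 7 mod 8 ⇒ (2/47)^2 = +1]
  = -(47/5)    [QR: 5 ≡ 1 mod 4, sign kept]
  = -(2/5)    [47 ≡ 2 mod 5]
  = (1/5)    [5 ≡ 5 mod 8 ⇒ (2/5) = -1]
  = 1    [(1/5) = 1]

1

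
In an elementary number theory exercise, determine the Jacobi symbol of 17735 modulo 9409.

(17735/9409)
  = (8326/9409)    [17735 ≡ 8326 mod 9409]
  = (4163/9409)    [9409 ≡ 1 mod 8 ⇒ (2/9409) = +1]
  = (9409/4163)    [QR: 9409 ≡ 1 mod 4, sign kept]
  = (1083/4163)    [9409 ≡ 1083 mod 4163]
  = -(4163/1083)    [QR: both ≡ 3 mod 4, sign flips]
  = -(914/1083)    [4163 ≡ 914 mod 1083]
  = (457/1083)    [1083 ≡ 3 mod 8 ⇒ (2/1083) = -1]
  = (1083/457)    [QR: 457 ≡ 1 mod 4, sign kept]
  = (169/457)    [1083 ≡ 169 mod 457]
  = (457/169)    [QR: 169 ≡ 1 mod 4, sign kept]
  = (119/169)    [457 ≡ 119 mod 169]
  = (169/119)    [QR: 169 ≡ 1 mod 4, sign kept]
  = (50/119)    [169 ≡ 50 mod 119]
  = (25/119)    [119 ≡ 7 mod 8 ⇒ (2/119) = +1]
  = (119/25)    [QR: 25 ≡ 1 mod 4, sign kept]
  = (19/25)    [119 ≡ 19 mod 25]
  = (25/19)    [QR: 25 ≡ 1 mod 4, sign kept]
  = (6/19)    [25 ≡ 6 mod 19]
  = -(3/19)    [19 ≡ 3 mod 8 ⇒ (2/19) = -1]
  = (19/3)    [QR: both ≡ 3 mod 4, sign flips]
  = (1/3)    [19 ≡ 1 mod 3]
  = 1    [(1/3) = 1]

1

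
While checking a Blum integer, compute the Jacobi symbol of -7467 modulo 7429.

0

Pull out -1: (-7467/7429) = (-1/7429)·(7467/7429). Since 7429 ≡ 1 (mod 4), (-1/7429) = +1. Now have (7467/7429).
Reduce the numerator: 7467 ≡ 38 (mod 7429), so (7467/7429) = (38/7429).
Factor out 2: 38 = 2·19. Since 7429 ≡ 5 (mod 8), (2/7429) = -1. Now have -(19/7429).
7429 ≡ 1 (mod 4), so quadratic reciprocity gives (19/7429) = (7429/19). Reduce: 7429 ≡ 0 (mod 19). Now have -(0/19).
The numerator is now 0 with denominator 19 > 1: the symbol is 0.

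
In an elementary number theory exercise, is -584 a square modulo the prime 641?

(-584/641)
  = (57/641)    [-584 ≡ 57 mod 641]
  = (641/57)    [QR: 57 ≡ 1 mod 4, sign kept]
  = (14/57)    [641 ≡ 14 mod 57]
  = (7/57)    [57 ≡ 1 mod 8 ⇒ (2/57) = +1]
  = (57/7)    [QR: 57 ≡ 1 mod 4, sign kept]
  = (1/7)    [57 ≡ 1 mod 7]
  = 1    [(1/7) = 1]
The Legendre symbol is 1, so x^2 ≡ -584 (mod 641) has solution.

yes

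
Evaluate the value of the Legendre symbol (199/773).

(199/773)
  = (773/199)    [QR: 773 ≡ 1 mod 4, sign kept]
  = (176/199)    [773 ≡ 176 mod 199]
  = (11/199)    [199 ≡ 7 mod 8 ⇒ (2/199)^4 = +1]
  = -(199/11)    [QR: both ≡ 3 mod 4, sign flips]
  = -(1/11)    [199 ≡ 1 mod 11]
  = -1    [(1/11) = 1]

-1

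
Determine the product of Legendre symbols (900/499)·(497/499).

1

By multiplicativity, (900·497/499) = (900/499)·(497/499).
First factor (900/499):
(900/499)
  = (401/499)    [900 ≡ 401 mod 499]
  = (499/401)    [QR: 401 ≡ 1 mod 4, sign kept]
  = (98/401)    [499 ≡ 98 mod 401]
  = (49/401)    [401 ≡ 1 mod 8 ⇒ (2/401) = +1]
  = (401/49)    [QR: 49 ≡ 1 mod 4, sign kept]
  = (9/49)    [401 ≡ 9 mod 49]
  = (49/9)    [QR: 9 ≡ 1 mod 4, sign kept]
  = (4/9)    [49 ≡ 4 mod 9]
  = (1/9)    [9 ≡ 1 mod 8 ⇒ (2/9)^2 = +1]
  = 1    [(1/9) = 1]
Second factor (497/499):
(497/499)
  = (499/497)    [QR: 497 ≡ 1 mod 4, sign kept]
  = (2/497)    [499 ≡ 2 mod 497]
  = (1/497)    [497 ≡ 1 mod 8 ⇒ (2/497) = +1]
  = 1    [(1/497) = 1]
Product: (1)·(1) = 1.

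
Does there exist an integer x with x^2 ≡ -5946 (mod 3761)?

Reduce the numerator: -5946 ≡ 1576 (mod 3761), so (-5946/3761) = (1576/3761).
Factor out 2: 1576 = 2^3·197. Since 3761 ≡ 1 (mod 8), (2/3761) = +1, and (2/3761)^3 = +1. Now have (197/3761).
197 ≡ 1 (mod 4), so quadratic reciprocity gives (197/3761) = (3761/197). Reduce: 3761 ≡ 18 (mod 197). Now have (18/197).
Factor out 2: 18 = 2·9. Since 197 ≡ 5 (mod 8), (2/197) = -1. Now have -(9/197).
9 ≡ 1 (mod 4), so quadratic reciprocity gives (9/197) = (197/9). Reduce: 197 ≡ 8 (mod 9). Now have -(8/9).
Factor out 2: 8 = 2^3. Since 9 ≡ 1 (mod 8), (2/9) = +1, and (2/9)^3 = +1. Now have -(1/9).
(1/9) = 1. Collecting the sign factors: -1.
The Legendre symbol is -1, so x^2 ≡ -5946 (mod 3761) has no solution.

no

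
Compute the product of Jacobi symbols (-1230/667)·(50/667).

By multiplicativity, (-1230·50/667) = (-1230/667)·(50/667).
First factor (-1230/667):
(-1230/667)
  = (104/667)    [-1230 ≡ 104 mod 667]
  = -(13/667)    [667 ≡ 3 mod 8 ⇒ (2/667)^3 = -1]
  = -(667/13)    [QR: 13 ≡ 1 mod 4, sign kept]
  = -(4/13)    [667 ≡ 4 mod 13]
  = -(1/13)    [13 ≡ 5 mod 8 ⇒ (2/13)^2 = +1]
  = -1    [(1/13) = 1]
Second factor (50/667):
(50/667)
  = -(25/667)    [667 ≡ 3 mod 8 ⇒ (2/667) = -1]
  = -(667/25)    [QR: 25 ≡ 1 mod 4, sign kept]
  = -(17/25)    [667 ≡ 17 mod 25]
  = -(25/17)    [QR: 17 ≡ 1 mod 4, sign kept]
  = -(8/17)    [25 ≡ 8 mod 17]
  = -(1/17)    [17 ≡ 1 mod 8 ⇒ (2/17)^3 = +1]
  = -1    [(1/17) = 1]
Product: (-1)·(-1) = 1.

1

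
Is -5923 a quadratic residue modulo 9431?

(-5923/9431)
  = -(5923/9431)    [9431 ≡ 3 mod 4 ⇒ (-1/9431) = -1]
  = (9431/5923)    [QR: both ≡ 3 mod 4, sign flips]
  = (3508/5923)    [9431 ≡ 3508 mod 5923]
  = (877/5923)    [5923 ≡ 3 mod 8 ⇒ (2/5923)^2 = +1]
  = (5923/877)    [QR: 877 ≡ 1 mod 4, sign kept]
  = (661/877)    [5923 ≡ 661 mod 877]
  = (877/661)    [QR: 661 ≡ 1 mod 4, sign kept]
  = (216/661)    [877 ≡ 216 mod 661]
  = -(27/661)    [661 ≡ 5 mod 8 ⇒ (2/661)^3 = -1]
  = -(661/27)    [QR: 661 ≡ 1 mod 4, sign kept]
  = -(13/27)    [661 ≡ 13 mod 27]
  = -(27/13)    [QR: 13 ≡ 1 mod 4, sign kept]
  = -(1/13)    [27 ≡ 1 mod 13]
  = -1    [(1/13) = 1]
(-5923/9431) = -1, and 9431 is prime, so -5923 is not a quadratic residue mod 9431.

no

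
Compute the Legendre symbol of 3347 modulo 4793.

-1

(3347/4793)
  = (4793/3347)    [QR: 4793 ≡ 1 mod 4, sign kept]
  = (1446/3347)    [4793 ≡ 1446 mod 3347]
  = -(723/3347)    [3347 ≡ 3 mod 8 ⇒ (2/3347) = -1]
  = (3347/723)    [QR: both ≡ 3 mod 4, sign flips]
  = (455/723)    [3347 ≡ 455 mod 723]
  = -(723/455)    [QR: both ≡ 3 mod 4, sign flips]
  = -(268/455)    [723 ≡ 268 mod 455]
  = -(67/455)    [455 ≡ 7 mod 8 ⇒ (2/455)^2 = +1]
  = (455/67)    [QR: both ≡ 3 mod 4, sign flips]
  = (53/67)    [455 ≡ 53 mod 67]
  = (67/53)    [QR: 53 ≡ 1 mod 4, sign kept]
  = (14/53)    [67 ≡ 14 mod 53]
  = -(7/53)    [53 ≡ 5 mod 8 ⇒ (2/53) = -1]
  = -(53/7)    [QR: 53 ≡ 1 mod 4, sign kept]
  = -(4/7)    [53 ≡ 4 mod 7]
  = -(1/7)    [7 ≡ 7 mod 8 ⇒ (2/7)^2 = +1]
  = -1    [(1/7) = 1]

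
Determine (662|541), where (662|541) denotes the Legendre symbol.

1

(662|541)
  = (121|541)    [662 ≡ 121 mod 541]
  = (541|121)    [QR: 121 ≡ 1 mod 4, sign kept]
  = (57|121)    [541 ≡ 57 mod 121]
  = (121|57)    [QR: 57 ≡ 1 mod 4, sign kept]
  = (7|57)    [121 ≡ 7 mod 57]
  = (57|7)    [QR: 57 ≡ 1 mod 4, sign kept]
  = (1|7)    [57 ≡ 1 mod 7]
  = 1    [(1|7) = 1]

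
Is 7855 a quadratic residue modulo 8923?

(7855/8923)
  = -(8923/7855)    [QR: both ≡ 3 mod 4, sign flips]
  = -(1068/7855)    [8923 ≡ 1068 mod 7855]
  = -(267/7855)    [7855 ≡ 7 mod 8 ⇒ (2/7855)^2 = +1]
  = (7855/267)    [QR: both ≡ 3 mod 4, sign flips]
  = (112/267)    [7855 ≡ 112 mod 267]
  = (7/267)    [267 ≡ 3 mod 8 ⇒ (2/267)^4 = +1]
  = -(267/7)    [QR: both ≡ 3 mod 4, sign flips]
  = -(1/7)    [267 ≡ 1 mod 7]
  = -1    [(1/7) = 1]
(7855/8923) = -1, and 8923 is prime, so 7855 is not a quadratic residue mod 8923.

no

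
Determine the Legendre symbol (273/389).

-1

273 ≡ 1 (mod 4), so quadratic reciprocity gives (273/389) = (389/273). Reduce: 389 ≡ 116 (mod 273). Now have (116/273).
Factor out 2: 116 = 2^2·29. Since 273 ≡ 1 (mod 8), (2/273) = +1, and (2/273)^2 = +1. Now have (29/273).
29 ≡ 1 (mod 4), so quadratic reciprocity gives (29/273) = (273/29). Reduce: 273 ≡ 12 (mod 29). Now have (12/29).
Factor out 2: 12 = 2^2·3. Since 29 ≡ 5 (mod 8), (2/29) = -1, and (2/29)^2 = +1. Now have (3/29).
29 ≡ 1 (mod 4), so quadratic reciprocity gives (3/29) = (29/3). Reduce: 29 ≡ 2 (mod 3). Now have (2/3).
Factor out 2: 2 = 2. Since 3 ≡ 3 (mod 8), (2/3) = -1. Now have -(1/3).
(1/3) = 1. Collecting the sign factors: -1.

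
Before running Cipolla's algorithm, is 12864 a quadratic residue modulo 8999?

no

Reduce the numerator: 12864 ≡ 3865 (mod 8999), so (12864/8999) = (3865/8999).
3865 ≡ 1 (mod 4), so quadratic reciprocity gives (3865/8999) = (8999/3865). Reduce: 8999 ≡ 1269 (mod 3865). Now have (1269/3865).
1269 ≡ 1 (mod 4), so quadratic reciprocity gives (1269/3865) = (3865/1269). Reduce: 3865 ≡ 58 (mod 1269). Now have (58/1269).
Factor out 2: 58 = 2·29. Since 1269 ≡ 5 (mod 8), (2/1269) = -1. Now have -(29/1269).
29 ≡ 1 (mod 4), so quadratic reciprocity gives (29/1269) = (1269/29). Reduce: 1269 ≡ 22 (mod 29). Now have -(22/29).
Factor out 2: 22 = 2·11. Since 29 ≡ 5 (mod 8), (2/29) = -1. Now have (11/29).
29 ≡ 1 (mod 4), so quadratic reciprocity gives (11/29) = (29/11). Reduce: 29 ≡ 7 (mod 11). Now have (7/11).
Both 7 ≡ 3 and 11 ≡ 3 (mod 4), so reciprocity gives (7/11) = -(11/7). Reduce: 11 ≡ 4 (mod 7). Now have -(4/7).
Factor out 2: 4 = 2^2. Since 7 ≡ 7 (mod 8), (2/7) = +1, and (2/7)^2 = +1. Now have -(1/7).
(1/7) = 1. Collecting the sign factors: -1.
(12864/8999) = -1, and 8999 is prime, so 12864 is not a quadratic residue mod 8999.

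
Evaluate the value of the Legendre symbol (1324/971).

(1324/971)
  = (353/971)    [1324 ≡ 353 mod 971]
  = (971/353)    [QR: 353 ≡ 1 mod 4, sign kept]
  = (265/353)    [971 ≡ 265 mod 353]
  = (353/265)    [QR: 265 ≡ 1 mod 4, sign kept]
  = (88/265)    [353 ≡ 88 mod 265]
  = (11/265)    [265 ≡ 1 mod 8 ⇒ (2/265)^3 = +1]
  = (265/11)    [QR: 265 ≡ 1 mod 4, sign kept]
  = (1/11)    [265 ≡ 1 mod 11]
  = 1    [(1/11) = 1]

1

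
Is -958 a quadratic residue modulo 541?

(-958|541)
  = (958|541)    [541 ≡ 1 mod 4 ⇒ (-1|541) = +1]
  = (417|541)    [958 ≡ 417 mod 541]
  = (541|417)    [QR: 417 ≡ 1 mod 4, sign kept]
  = (124|417)    [541 ≡ 124 mod 417]
  = (31|417)    [417 ≡ 1 mod 8 ⇒ (2|417)^2 = +1]
  = (417|31)    [QR: 417 ≡ 1 mod 4, sign kept]
  = (14|31)    [417 ≡ 14 mod 31]
  = (7|31)    [31 ≡ 7 mod 8 ⇒ (2|31) = +1]
  = -(31|7)    [QR: both ≡ 3 mod 4, sign flips]
  = -(3|7)    [31 ≡ 3 mod 7]
  = (7|3)    [QR: both ≡ 3 mod 4, sign flips]
  = (1|3)    [7 ≡ 1 mod 3]
  = 1    [(1|3) = 1]
The Legendre symbol is 1, so x^2 ≡ -958 (mod 541) has solution.

yes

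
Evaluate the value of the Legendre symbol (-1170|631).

1

(-1170|631)
  = (92|631)    [-1170 ≡ 92 mod 631]
  = (23|631)    [631 ≡ 7 mod 8 ⇒ (2|631)^2 = +1]
  = -(631|23)    [QR: both ≡ 3 mod 4, sign flips]
  = -(10|23)    [631 ≡ 10 mod 23]
  = -(5|23)    [23 ≡ 7 mod 8 ⇒ (2|23) = +1]
  = -(23|5)    [QR: 5 ≡ 1 mod 4, sign kept]
  = -(3|5)    [23 ≡ 3 mod 5]
  = -(5|3)    [QR: 5 ≡ 1 mod 4, sign kept]
  = -(2|3)    [5 ≡ 2 mod 3]
  = (1|3)    [3 ≡ 3 mod 8 ⇒ (2|3) = -1]
  = 1    [(1|3) = 1]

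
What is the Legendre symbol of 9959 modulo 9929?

-1

(9959|9929)
  = (30|9929)    [9959 ≡ 30 mod 9929]
  = (15|9929)    [9929 ≡ 1 mod 8 ⇒ (2|9929) = +1]
  = (9929|15)    [QR: 9929 ≡ 1 mod 4, sign kept]
  = (14|15)    [9929 ≡ 14 mod 15]
  = (7|15)    [15 ≡ 7 mod 8 ⇒ (2|15) = +1]
  = -(15|7)    [QR: both ≡ 3 mod 4, sign flips]
  = -(1|7)    [15 ≡ 1 mod 7]
  = -1    [(1|7) = 1]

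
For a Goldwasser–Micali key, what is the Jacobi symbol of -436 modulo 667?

Pull out -1: (-436|667) = (-1|667)·(436|667). Since 667 ≡ 3 (mod 4), (-1|667) = -1. Now have -(436|667).
Factor out 2: 436 = 2^2·109. Since 667 ≡ 3 (mod 8), (2|667) = -1, and (2|667)^2 = +1. Now have -(109|667).
109 ≡ 1 (mod 4), so quadratic reciprocity gives (109|667) = (667|109). Reduce: 667 ≡ 13 (mod 109). Now have -(13|109).
13 ≡ 1 (mod 4), so quadratic reciprocity gives (13|109) = (109|13). Reduce: 109 ≡ 5 (mod 13). Now have -(5|13).
5 ≡ 1 (mod 4), so quadratic reciprocity gives (5|13) = (13|5). Reduce: 13 ≡ 3 (mod 5). Now have -(3|5).
5 ≡ 1 (mod 4), so quadratic reciprocity gives (3|5) = (5|3). Reduce: 5 ≡ 2 (mod 3). Now have -(2|3).
Factor out 2: 2 = 2. Since 3 ≡ 3 (mod 8), (2|3) = -1. Now have (1|3).
(1|3) = 1. Collecting the sign factors: 1.

1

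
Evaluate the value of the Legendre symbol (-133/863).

1

Pull out -1: (-133/863) = (-1/863)·(133/863). Since 863 ≡ 3 (mod 4), (-1/863) = -1. Now have -(133/863).
133 ≡ 1 (mod 4), so quadratic reciprocity gives (133/863) = (863/133). Reduce: 863 ≡ 65 (mod 133). Now have -(65/133).
65 ≡ 1 (mod 4), so quadratic reciprocity gives (65/133) = (133/65). Reduce: 133 ≡ 3 (mod 65). Now have -(3/65).
65 ≡ 1 (mod 4), so quadratic reciprocity gives (3/65) = (65/3). Reduce: 65 ≡ 2 (mod 3). Now have -(2/3).
Factor out 2: 2 = 2. Since 3 ≡ 3 (mod 8), (2/3) = -1. Now have (1/3).
(1/3) = 1. Collecting the sign factors: 1.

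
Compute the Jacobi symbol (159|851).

-1

(159|851)
  = -(851|159)    [QR: both ≡ 3 mod 4, sign flips]
  = -(56|159)    [851 ≡ 56 mod 159]
  = -(7|159)    [159 ≡ 7 mod 8 ⇒ (2|159)^3 = +1]
  = (159|7)    [QR: both ≡ 3 mod 4, sign flips]
  = (5|7)    [159 ≡ 5 mod 7]
  = (7|5)    [QR: 5 ≡ 1 mod 4, sign kept]
  = (2|5)    [7 ≡ 2 mod 5]
  = -(1|5)    [5 ≡ 5 mod 8 ⇒ (2|5) = -1]
  = -1    [(1|5) = 1]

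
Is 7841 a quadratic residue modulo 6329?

Reduce the numerator: 7841 ≡ 1512 (mod 6329), so (7841/6329) = (1512/6329).
Factor out 2: 1512 = 2^3·189. Since 6329 ≡ 1 (mod 8), (2/6329) = +1, and (2/6329)^3 = +1. Now have (189/6329).
189 ≡ 1 (mod 4), so quadratic reciprocity gives (189/6329) = (6329/189). Reduce: 6329 ≡ 92 (mod 189). Now have (92/189).
Factor out 2: 92 = 2^2·23. Since 189 ≡ 5 (mod 8), (2/189) = -1, and (2/189)^2 = +1. Now have (23/189).
189 ≡ 1 (mod 4), so quadratic reciprocity gives (23/189) = (189/23). Reduce: 189 ≡ 5 (mod 23). Now have (5/23).
5 ≡ 1 (mod 4), so quadratic reciprocity gives (5/23) = (23/5). Reduce: 23 ≡ 3 (mod 5). Now have (3/5).
5 ≡ 1 (mod 4), so quadratic reciprocity gives (3/5) = (5/3). Reduce: 5 ≡ 2 (mod 3). Now have (2/3).
Factor out 2: 2 = 2. Since 3 ≡ 3 (mod 8), (2/3) = -1. Now have -(1/3).
(1/3) = 1. Collecting the sign factors: -1.
The Legendre symbol is -1, so x^2 ≡ 7841 (mod 6329) has no solution.

no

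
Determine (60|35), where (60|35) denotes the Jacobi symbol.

Reduce the numerator: 60 ≡ 25 (mod 35), so (60|35) = (25|35).
25 ≡ 1 (mod 4), so quadratic reciprocity gives (25|35) = (35|25). Reduce: 35 ≡ 10 (mod 25). Now have (10|25).
Factor out 2: 10 = 2·5. Since 25 ≡ 1 (mod 8), (2|25) = +1. Now have (5|25).
5 ≡ 1 (mod 4), so quadratic reciprocity gives (5|25) = (25|5). Reduce: 25 ≡ 0 (mod 5). Now have (0|5).
The numerator is now 0 with denominator 5 > 1: the symbol is 0.

0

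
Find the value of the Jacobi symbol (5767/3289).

1

Reduce the numerator: 5767 ≡ 2478 (mod 3289), so (5767/3289) = (2478/3289).
Factor out 2: 2478 = 2·1239. Since 3289 ≡ 1 (mod 8), (2/3289) = +1. Now have (1239/3289).
3289 ≡ 1 (mod 4), so quadratic reciprocity gives (1239/3289) = (3289/1239). Reduce: 3289 ≡ 811 (mod 1239). Now have (811/1239).
Both 811 ≡ 3 and 1239 ≡ 3 (mod 4), so reciprocity gives (811/1239) = -(1239/811). Reduce: 1239 ≡ 428 (mod 811). Now have -(428/811).
Factor out 2: 428 = 2^2·107. Since 811 ≡ 3 (mod 8), (2/811) = -1, and (2/811)^2 = +1. Now have -(107/811).
Both 107 ≡ 3 and 811 ≡ 3 (mod 4), so reciprocity gives (107/811) = -(811/107). Reduce: 811 ≡ 62 (mod 107). Now have (62/107).
Factor out 2: 62 = 2·31. Since 107 ≡ 3 (mod 8), (2/107) = -1. Now have -(31/107).
Both 31 ≡ 3 and 107 ≡ 3 (mod 4), so reciprocity gives (31/107) = -(107/31). Reduce: 107 ≡ 14 (mod 31). Now have (14/31).
Factor out 2: 14 = 2·7. Since 31 ≡ 7 (mod 8), (2/31) = +1. Now have (7/31).
Both 7 ≡ 3 and 31 ≡ 3 (mod 4), so reciprocity gives (7/31) = -(31/7). Reduce: 31 ≡ 3 (mod 7). Now have -(3/7).
Both 3 ≡ 3 and 7 ≡ 3 (mod 4), so reciprocity gives (3/7) = -(7/3). Reduce: 7 ≡ 1 (mod 3). Now have (1/3).
(1/3) = 1. Collecting the sign factors: 1.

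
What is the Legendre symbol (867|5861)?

-1

5861 ≡ 1 (mod 4), so quadratic reciprocity gives (867|5861) = (5861|867). Reduce: 5861 ≡ 659 (mod 867). Now have (659|867).
Both 659 ≡ 3 and 867 ≡ 3 (mod 4), so reciprocity gives (659|867) = -(867|659). Reduce: 867 ≡ 208 (mod 659). Now have -(208|659).
Factor out 2: 208 = 2^4·13. Since 659 ≡ 3 (mod 8), (2|659) = -1, and (2|659)^4 = +1. Now have -(13|659).
13 ≡ 1 (mod 4), so quadratic reciprocity gives (13|659) = (659|13). Reduce: 659 ≡ 9 (mod 13). Now have -(9|13).
9 ≡ 1 (mod 4), so quadratic reciprocity gives (9|13) = (13|9). Reduce: 13 ≡ 4 (mod 9). Now have -(4|9).
Factor out 2: 4 = 2^2. Since 9 ≡ 1 (mod 8), (2|9) = +1, and (2|9)^2 = +1. Now have -(1|9).
(1|9) = 1. Collecting the sign factors: -1.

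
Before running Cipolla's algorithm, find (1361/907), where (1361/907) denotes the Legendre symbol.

-1

Reduce the numerator: 1361 ≡ 454 (mod 907), so (1361/907) = (454/907).
Factor out 2: 454 = 2·227. Since 907 ≡ 3 (mod 8), (2/907) = -1. Now have -(227/907).
Both 227 ≡ 3 and 907 ≡ 3 (mod 4), so reciprocity gives (227/907) = -(907/227). Reduce: 907 ≡ 226 (mod 227). Now have (226/227).
Factor out 2: 226 = 2·113. Since 227 ≡ 3 (mod 8), (2/227) = -1. Now have -(113/227).
113 ≡ 1 (mod 4), so quadratic reciprocity gives (113/227) = (227/113). Reduce: 227 ≡ 1 (mod 113). Now have -(1/113).
(1/113) = 1. Collecting the sign factors: -1.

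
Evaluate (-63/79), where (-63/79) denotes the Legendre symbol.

Pull out -1: (-63/79) = (-1/79)·(63/79). Since 79 ≡ 3 (mod 4), (-1/79) = -1. Now have -(63/79).
Both 63 ≡ 3 and 79 ≡ 3 (mod 4), so reciprocity gives (63/79) = -(79/63). Reduce: 79 ≡ 16 (mod 63). Now have (16/63).
Factor out 2: 16 = 2^4. Since 63 ≡ 7 (mod 8), (2/63) = +1, and (2/63)^4 = +1. Now have (1/63).
(1/63) = 1. Collecting the sign factors: 1.

1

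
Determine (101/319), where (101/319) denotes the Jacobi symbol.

1

101 ≡ 1 (mod 4), so quadratic reciprocity gives (101/319) = (319/101). Reduce: 319 ≡ 16 (mod 101). Now have (16/101).
Factor out 2: 16 = 2^4. Since 101 ≡ 5 (mod 8), (2/101) = -1, and (2/101)^4 = +1. Now have (1/101).
(1/101) = 1. Collecting the sign factors: 1.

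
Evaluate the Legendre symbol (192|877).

Factor out 2: 192 = 2^6·3. Since 877 ≡ 5 (mod 8), (2|877) = -1, and (2|877)^6 = +1. Now have (3|877).
877 ≡ 1 (mod 4), so quadratic reciprocity gives (3|877) = (877|3). Reduce: 877 ≡ 1 (mod 3). Now have (1|3).
(1|3) = 1. Collecting the sign factors: 1.

1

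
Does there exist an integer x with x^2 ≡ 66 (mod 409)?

Factor out 2: 66 = 2·33. Since 409 ≡ 1 (mod 8), (2/409) = +1. Now have (33/409).
33 ≡ 1 (mod 4), so quadratic reciprocity gives (33/409) = (409/33). Reduce: 409 ≡ 13 (mod 33). Now have (13/33).
13 ≡ 1 (mod 4), so quadratic reciprocity gives (13/33) = (33/13). Reduce: 33 ≡ 7 (mod 13). Now have (7/13).
13 ≡ 1 (mod 4), so quadratic reciprocity gives (7/13) = (13/7). Reduce: 13 ≡ 6 (mod 7). Now have (6/7).
Factor out 2: 6 = 2·3. Since 7 ≡ 7 (mod 8), (2/7) = +1. Now have (3/7).
Both 3 ≡ 3 and 7 ≡ 3 (mod 4), so reciprocity gives (3/7) = -(7/3). Reduce: 7 ≡ 1 (mod 3). Now have -(1/3).
(1/3) = 1. Collecting the sign factors: -1.
The Legendre symbol is -1, so x^2 ≡ 66 (mod 409) has no solution.

no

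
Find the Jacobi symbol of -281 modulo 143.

-1

(-281/143)
  = (5/143)    [-281 ≡ 5 mod 143]
  = (143/5)    [QR: 5 ≡ 1 mod 4, sign kept]
  = (3/5)    [143 ≡ 3 mod 5]
  = (5/3)    [QR: 5 ≡ 1 mod 4, sign kept]
  = (2/3)    [5 ≡ 2 mod 3]
  = -(1/3)    [3 ≡ 3 mod 8 ⇒ (2/3) = -1]
  = -1    [(1/3) = 1]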